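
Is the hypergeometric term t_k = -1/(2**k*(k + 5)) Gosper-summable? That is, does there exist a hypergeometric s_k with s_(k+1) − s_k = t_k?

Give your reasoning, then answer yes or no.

Ratio r(k) = (k + 5)/(2*(k + 6)).
So A=k/2 + 5/2 and B=k + 6, with C=1.
Set up (k/2 + 5/2)·f(k+1) − (k + 5)·f(k) − (1) = 0.
From deg A=1, deg B=1, deg C=0: d=-1.
Bound -1 < 0, so the key equation has no polynomial solution.

No — t_k has no hypergeometric antidifference.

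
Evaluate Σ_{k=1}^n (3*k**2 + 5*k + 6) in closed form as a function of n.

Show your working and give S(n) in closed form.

S(n) = n*(n**2 + 4*n + 9)

Compute t_(k+1)/t_k: get (3*k**2 + 11*k + 14)/(3*k**2 + 5*k + 6).
Normal form (A,B,C) = (1, 1, k**2 + 5*k/3 + 2).
f must satisfy (1)·f(k+1) − (1)·f(k) = k**2 + 5*k/3 + 2.
deg f ≤ 3 (via 0,0,2).
Match coefficients ⇒ f(k) = k*(k**2 + k + 4)/3.
R(k) = B(k−1)·f(k)/C(k) = k*(k**2 + k + 4)/(3*k**2 + 5*k + 6); s_k = R·t_k = k*(k**2 + k + 4).
Δs = 3*k**2 + 5*k + 6, as required.
Evaluate: s_(n+1) = n**3 + 4*n**2 + 9*n + 6; subtract s_(1) = 6 ⇒ S(n) = n*(n**2 + 4*n + 9).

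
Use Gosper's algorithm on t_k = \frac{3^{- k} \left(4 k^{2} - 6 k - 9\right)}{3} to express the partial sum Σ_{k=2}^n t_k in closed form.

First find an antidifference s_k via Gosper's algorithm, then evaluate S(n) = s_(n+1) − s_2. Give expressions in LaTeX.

S(n) = 3^{- n - 2} \left(2 \cdot 3^{n} - 6 n^{2} - 9 n + 9\right)

t_(k+1)/t_k = (4*k**2 + 2*k - 11)/(3*(4*k**2 - 6*k - 9)).
Take A(k)=1/3, B(k)=1, C(k)=k**2 - 3*k/2 - 9/4.
f must satisfy (1/3)·f(k+1) − (1)·f(k) = k**2 - 3*k/2 - 9/4.
deg f ≤ 2 (via 0,0,2).
Match coefficients ⇒ f(k) = -3*(2*k**2 - k - 4)/4.
R(k) = B(k−1)·f(k)/C(k) = -3*(2*k**2 - k - 4)/(4*k**2 - 6*k - 9); s_k = R·t_k = (-2*k**2 + k + 4)/3**k.
s_(k+1) − s_k = (4*k**2 - 6*k - 9)/(3*3**k) = t_k.
Σ_(k=2)^n t_k = s_(n+1) − s_(2) = (3**(-n - 1)*(-2*n**2 - 3*n + 3)) − (-2/9), i.e. 3**(-n - 2)*(2*3**n - 6*n**2 - 9*n + 9).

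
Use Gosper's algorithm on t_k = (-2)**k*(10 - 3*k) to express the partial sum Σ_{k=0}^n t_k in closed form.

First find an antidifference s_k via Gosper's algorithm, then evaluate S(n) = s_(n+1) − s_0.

S(n) = -2*(-2)**n*n + 6*(-2)**n + 4

r(k) = 2*(7 - 3*k)/(3*k - 10) after simplifying.
Normal form (A,B,C) = (-2, 1, k - 10/3).
Need (-2)·f(k+1) − (1)·f(k) = k - 10/3.
Degrees (0,0,1) ⇒ d ≤ 1.
Solving with deg f ≤ 1: f(k) = -(k - 4)/3.
Certificate R = B(k−1)f/C = -(k - 4)/(3*k - 10) gives s_k = (-2)**k*(k - 4).
Verify: (-2)**k*(10 - 3*k) matches t_k.
s_(n+1) = (-2)**(n + 1)*(n - 3) and s_(0) = -4, so S(n) = -2*(-2)**n*n + 6*(-2)**n + 4.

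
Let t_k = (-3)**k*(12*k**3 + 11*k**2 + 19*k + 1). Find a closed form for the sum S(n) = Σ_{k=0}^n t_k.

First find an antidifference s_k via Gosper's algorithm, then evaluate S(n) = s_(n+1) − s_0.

S(n) = 9*(-3)**n*n**3 + 15*(-3)**n*n**2 + 15*(-3)**n*n + 3*(-3)**n - 2

t_(k+1)/t_k = 3*(-12*k**3 - 47*k**2 - 77*k - 43)/(12*k**3 + 11*k**2 + 19*k + 1).
Take A(k)=-3, B(k)=1, C(k)=k**3 + 11*k**2/12 + 19*k/12 + 1/12.
Solve (-3)·f(k+1) − (1)·f(k) = k**3 + 11*k**2/12 + 19*k/12 + 1/12.
Bound: deg f ≤ 3.
A polynomial solution: f(k) = -(3*k**3 - 4*k**2 + 4*k - 2)/12.
Certificate R = B(k−1)f/C = -(3*k**3 - 4*k**2 + 4*k - 2)/(12*k**3 + 11*k**2 + 19*k + 1) gives s_k = (-3)**k*(-3*k**3 + 4*k**2 - 4*k + 2).
Check: Δs_k = (-3)**k*(12*k**3 + 11*k**2 + 19*k + 1). ✓
Evaluate: s_(n+1) = 3*(-3)**n*(3*n**3 + 5*n**2 + 5*n + 1); subtract s_(0) = 2 ⇒ S(n) = 9*(-3)**n*n**3 + 15*(-3)**n*n**2 + 15*(-3)**n*n + 3*(-3)**n - 2.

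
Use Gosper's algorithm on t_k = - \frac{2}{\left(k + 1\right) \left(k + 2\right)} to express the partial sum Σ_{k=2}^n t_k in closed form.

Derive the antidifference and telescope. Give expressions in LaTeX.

r(k) = (k + 1)/(k + 3) after simplifying.
Normal form (A,B,C) = (k + 1, k + 3, 1).
f must satisfy (k + 1)·f(k+1) − (k + 2)·f(k) = 1.
deg f ≤ 1 (via 1,1,0).
Match coefficients ⇒ f(k) = k.
Get s_k = R·t_k = -2*k/(k + 1) with R(k) = B(k−1)f(k)/C(k) = k*(k + 2).
Check: Δs_k = -2/(k**2 + 3*k + 2). ✓
Evaluate: s_(n+1) = 2*(-n - 1)/(n + 2); subtract s_(2) = -4/3 ⇒ S(n) = 2*(1 - n)/(3*(n + 2)).

S(n) = \frac{2 \left(1 - n\right)}{3 \left(n + 2\right)}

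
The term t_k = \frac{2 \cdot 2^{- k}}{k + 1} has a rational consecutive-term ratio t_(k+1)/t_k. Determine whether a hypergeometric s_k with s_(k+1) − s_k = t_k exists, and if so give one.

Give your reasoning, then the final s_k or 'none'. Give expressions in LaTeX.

no hypergeometric antidifference exists

Compute t_(k+1)/t_k: get (k + 1)/(2*(k + 2)).
Take A(k)=k/2 + 1/2, B(k)=k + 2, C(k)=1.
Key eq: (k/2 + 1/2)·f(k+1) = (k + 1)·f(k) + (1).
Bound: deg f ≤ -1.
Bound -1 < 0, so the key equation has no polynomial solution.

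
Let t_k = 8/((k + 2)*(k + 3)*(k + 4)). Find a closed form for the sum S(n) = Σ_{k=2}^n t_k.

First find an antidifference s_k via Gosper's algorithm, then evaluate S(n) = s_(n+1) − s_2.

S(n) = (n**2 + 7*n - 8)/(5*(n**2 + 7*n + 12))

t_(k+1)/t_k = (k + 2)/(k + 5).
Gosper form: A/B · C(k+1)/C(k) with A=k + 2, B=k + 5, C=1.
f must satisfy (k + 2)·f(k+1) − (k + 4)·f(k) = 1.
From deg A=1, deg B=1, deg C=0: d=2.
Coefficient equations give f(k) = k*(k + 5)/12.
Then R = B(k−1)f/C = k*(k + 4)*(k + 5)/12, so s_k = R(k)·t_k = 2*k*(k + 5)/(3*(k + 2)*(k + 3)).
s_(k+1) − s_k = 8/(k**3 + 9*k**2 + 26*k + 24) = t_k.
Σ_(k=2)^n t_k = s_(n+1) − s_(2) = (2*(n**2 + 7*n + 6)/(3*(n**2 + 7*n + 12))) − (7/15), i.e. (n**2 + 7*n - 8)/(5*(n**2 + 7*n + 12)).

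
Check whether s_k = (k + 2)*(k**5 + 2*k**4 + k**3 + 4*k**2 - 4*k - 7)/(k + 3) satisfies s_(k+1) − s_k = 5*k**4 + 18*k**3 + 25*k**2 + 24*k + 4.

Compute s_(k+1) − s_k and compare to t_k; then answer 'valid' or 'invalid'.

s_(k+1) = (k**6 + 10*k**5 + 40*k**4 + 86*k**3 + 107*k**2 + 57*k - 9)/(k + 4)
s_(k+1) − s_k = (5*k**6 + 49*k**5 + 180*k**4 + 337*k**3 + 377*k**2 + 236*k + 29)/(k**2 + 7*k + 12)
(s_(k+1) − s_k) − t_k = (-4*k**5 - 31*k**4 - 78*k**3 - 95*k**2 - 80*k - 19)/(k**2 + 7*k + 12)

Invalid: residual (-4*k**5 - 31*k**4 - 78*k**3 - 95*k**2 - 80*k - 19)/(k**2 + 7*k + 12) ≠ 0.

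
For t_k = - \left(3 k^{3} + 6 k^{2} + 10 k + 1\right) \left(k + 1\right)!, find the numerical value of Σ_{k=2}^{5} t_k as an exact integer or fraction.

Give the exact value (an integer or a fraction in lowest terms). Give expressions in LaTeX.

Ratio r(k) = (3*k**4 + 21*k**3 + 61*k**2 + 82*k + 40)/(3*k**3 + 6*k**2 + 10*k + 1).
Gosper form: A/B · C(k+1)/C(k) with A=k + 2, B=1, C=k**3 + 2*k**2 + 10*k/3 + 1/3.
Solve (k + 2)·f(k+1) − (1)·f(k) = k**3 + 2*k**2 + 10*k/3 + 1/3.
Degrees (1,0,3) ⇒ d ≤ 2.
Solve for f: f(k) = (3*k**2 - 3*k + 1)/3 (degree 2 ≤ 2).
Get s_k = R·t_k = -(3*k**2 - 3*k + 1)*factorial(k + 1) with R(k) = B(k−1)f(k)/C(k) = (3*k**2 - 3*k + 1)/(3*k**3 + 6*k**2 + 10*k + 1).
Verify: -(3*k**3 + 6*k**2 + 10*k + 1)*factorial(k + 1) matches t_k.
Sum = s_(6) − s_(2); s_(6) = -458640, s_(2) = -42 ⇒ -458598.

Σ = -458598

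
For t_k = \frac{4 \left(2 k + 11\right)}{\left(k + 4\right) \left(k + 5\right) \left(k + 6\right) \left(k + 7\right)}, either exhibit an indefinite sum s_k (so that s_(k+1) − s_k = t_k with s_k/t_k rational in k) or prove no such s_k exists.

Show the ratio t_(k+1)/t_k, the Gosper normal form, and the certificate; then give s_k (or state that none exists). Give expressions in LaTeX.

Ratio r(k) = (k + 4)*(2*k + 13)/((k + 8)*(2*k + 11)).
Gosper form: A/B · C(k+1)/C(k) with A=k + 4, B=k + 8, C=k + 11/2.
Key eq: (k + 4)·f(k+1) = (k + 7)·f(k) + (k + 11/2).
d = 3 from the (1,1,1) case.
Coefficient equations give f(k) = k*(k + 5)*(k + 10)/48.
Then R = B(k−1)f/C = k*(k + 5)*(k + 7)*(k + 10)/(24*(2*k + 11)), so s_k = R(k)·t_k = k*(k + 10)/(6*(k**2 + 10*k + 24)).
Check: Δs_k = 4*(2*k + 11)/(k**4 + 22*k**3 + 179*k**2 + 638*k + 840). ✓

s_k = \frac{k \left(k + 10\right)}{6 \left(k^{2} + 10 k + 24\right)}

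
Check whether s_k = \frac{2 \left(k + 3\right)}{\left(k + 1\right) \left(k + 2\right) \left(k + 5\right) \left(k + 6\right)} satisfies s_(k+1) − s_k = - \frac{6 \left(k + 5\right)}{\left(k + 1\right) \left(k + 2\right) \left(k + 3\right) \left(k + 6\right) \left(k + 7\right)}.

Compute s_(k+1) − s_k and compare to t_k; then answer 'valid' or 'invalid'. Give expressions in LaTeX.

s_(k+1) = 2*(k + 4)/((k + 2)*(k + 3)*(k + 6)*(k + 7))
s_(k+1) − s_k = 2*(-3*k**2 - 22*k - 43)/(k**6 + 24*k**5 + 226*k**4 + 1056*k**3 + 2545*k**2 + 2952*k + 1260)
(s_(k+1) − s_k) − t_k = 16*(k + 4)/(k**6 + 24*k**5 + 226*k**4 + 1056*k**3 + 2545*k**2 + 2952*k + 1260)

Invalid: residual \frac{16 \left(k + 4\right)}{k^{6} + 24 k^{5} + 226 k^{4} + 1056 k^{3} + 2545 k^{2} + 2952 k + 1260} ≠ 0.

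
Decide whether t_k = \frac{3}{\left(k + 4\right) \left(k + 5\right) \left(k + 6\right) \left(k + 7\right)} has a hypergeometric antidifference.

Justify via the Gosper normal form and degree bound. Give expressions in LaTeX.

r(k) = (k + 4)/(k + 8) after simplifying.
So A=k + 4 and B=k + 8, with C=1.
Need (k + 4)·f(k+1) − (k + 7)·f(k) = 1.
d = 3 from the (1,1,0) case.
A polynomial solution: f(k) = k*(k**2 + 15*k + 74)/360.
Then R = B(k−1)f/C = k*(k + 7)*(k**2 + 15*k + 74)/360, so s_k = R(k)·t_k = k*(k**2 + 15*k + 74)/(120*(k + 4)*(k + 5)*(k + 6)).
Verify: 3/(k**4 + 22*k**3 + 179*k**2 + 638*k + 840) matches t_k.

Yes. s_k = \frac{k \left(k^{2} + 15 k + 74\right)}{120 \left(k + 4\right) \left(k + 5\right) \left(k + 6\right)}.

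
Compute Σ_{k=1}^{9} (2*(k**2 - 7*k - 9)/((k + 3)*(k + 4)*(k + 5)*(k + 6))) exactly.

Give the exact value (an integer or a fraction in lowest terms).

Σ = -23/260

t_(k+1)/t_k = (k**3 - 2*k**2 - 30*k - 45)/(k**3 - 58*k - 63).
A = k + 3, B = k + 7, C = k**2 - 7*k - 9.
Key eq: (k + 3)·f(k+1) = (k + 6)·f(k) + (k**2 - 7*k - 9).
Degrees (1,1,2) ⇒ d ≤ 3.
Solving with deg f ≤ 3: f(k) = -k*(k**2 + 42*k + 47)/30.
Then R = B(k−1)f/C = -k*(k + 6)*(k**2 + 42*k + 47)/(30*(k**2 - 7*k - 9)), so s_k = R(k)·t_k = k*(-k**2 - 42*k - 47)/(15*(k + 3)*(k + 4)*(k + 5)).
s_(k+1) − s_k = 2*(k**2 - 7*k - 9)/(k**4 + 18*k**3 + 119*k**2 + 342*k + 360) = t_k.
Σ_(k=1)^(9) t_k = s_(10) − s_(1) = -9/65 − (-1/20) = -23/260.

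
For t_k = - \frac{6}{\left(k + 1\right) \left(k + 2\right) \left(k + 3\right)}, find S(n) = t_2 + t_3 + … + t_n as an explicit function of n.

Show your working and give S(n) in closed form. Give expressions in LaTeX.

S(n) = \frac{- n^{2} - 5 n + 6}{4 \left(n^{2} + 5 n + 6\right)}

Step 1: r(k) = (k + 1)/(k + 4).
Gosper form: A/B · C(k+1)/C(k) with A=k + 1, B=k + 4, C=1.
f must satisfy (k + 1)·f(k+1) − (k + 3)·f(k) = 1.
From deg A=1, deg B=1, deg C=0: d=2.
Coefficient equations give f(k) = k*(k + 3)/4.
Get s_k = R·t_k = 3*k*(-k - 3)/(2*(k + 1)*(k + 2)) with R(k) = B(k−1)f(k)/C(k) = k*(k + 3)**2/4.
Verify: -6/(k**3 + 6*k**2 + 11*k + 6) matches t_k.
Σ_(k=2)^n t_k = s_(n+1) − s_(2) = (3*(-n**2 - 5*n - 4)/(2*(n**2 + 5*n + 6))) − (-5/4), i.e. (-n**2 - 5*n + 6)/(4*(n**2 + 5*n + 6)).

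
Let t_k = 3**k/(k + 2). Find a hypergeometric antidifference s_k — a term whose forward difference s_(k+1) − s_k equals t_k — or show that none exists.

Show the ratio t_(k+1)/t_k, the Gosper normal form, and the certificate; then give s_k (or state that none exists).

r(k) = 3*(k + 2)/(k + 3) after simplifying.
Take A(k)=3*k + 6, B(k)=k + 3, C(k)=1.
Need (3*k + 6)·f(k+1) − (k + 2)·f(k) = 1.
From deg A=1, deg B=1, deg C=0: d=-1.
d = -1 < 0 ⇒ no nonzero polynomial f; not summable.

none (Gosper's algorithm certifies no s_k)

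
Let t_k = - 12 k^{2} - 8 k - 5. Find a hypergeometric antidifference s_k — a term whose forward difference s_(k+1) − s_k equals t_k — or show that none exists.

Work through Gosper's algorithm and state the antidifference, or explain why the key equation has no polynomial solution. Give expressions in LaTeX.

s_k = k \left(- 4 k^{2} + 2 k - 3\right)

Compute t_(k+1)/t_k: get (12*k**2 + 32*k + 25)/(12*k**2 + 8*k + 5).
Factor: A=1; B=1; C=k**2 + 2*k/3 + 5/12.
Key eq: (1)·f(k+1) = (1)·f(k) + (k**2 + 2*k/3 + 5/12).
Degrees (0,0,2) ⇒ d ≤ 3.
A polynomial solution: f(k) = k*(4*k**2 - 2*k + 3)/12.
Certificate R = B(k−1)f/C = k*(4*k**2 - 2*k + 3)/(12*k**2 + 8*k + 5) gives s_k = k*(-4*k**2 + 2*k - 3).
s_(k+1) − s_k = -12*k**2 - 8*k - 5 = t_k.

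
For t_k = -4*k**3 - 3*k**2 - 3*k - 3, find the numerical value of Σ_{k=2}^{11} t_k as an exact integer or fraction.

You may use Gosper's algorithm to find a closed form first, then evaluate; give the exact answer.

Ratio r(k) = (4*k**3 + 15*k**2 + 21*k + 13)/(4*k**3 + 3*k**2 + 3*k + 3).
Take A(k)=1, B(k)=1, C(k)=k**3 + 3*k**2/4 + 3*k/4 + 3/4.
Need (1)·f(k+1) − (1)·f(k) = k**3 + 3*k**2/4 + 3*k/4 + 3/4.
Bound: deg f ≤ 4.
Solve for f: f(k) = k*(k**3 - k**2 + k + 2)/4 (degree 4 ≤ 4).
Certificate R = B(k−1)f/C = k*(k**3 - k**2 + k + 2)/(4*k**3 + 3*k**2 + 3*k + 3) gives s_k = k*(-k**3 + k**2 - k - 2).
Check: Δs_k = -4*k**3 - 3*k**2 - 3*k - 3. ✓
Evaluate s at k=12 and k=2: -19176 and -16; difference -19160.

Σ = -19160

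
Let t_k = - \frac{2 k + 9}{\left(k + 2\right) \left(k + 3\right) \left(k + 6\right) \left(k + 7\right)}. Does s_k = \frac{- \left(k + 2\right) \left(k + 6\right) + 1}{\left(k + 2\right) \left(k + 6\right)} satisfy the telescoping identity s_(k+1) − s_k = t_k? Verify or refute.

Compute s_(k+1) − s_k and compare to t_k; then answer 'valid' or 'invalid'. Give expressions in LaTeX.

s_(k+1) = (-(k + 3)*(k + 7) + 1)/((k + 3)*(k + 7))
s_(k+1) − s_k = (-2*k - 9)/(k**4 + 18*k**3 + 113*k**2 + 288*k + 252)
(s_(k+1) − s_k) − t_k = 0

valid; difference matches t_k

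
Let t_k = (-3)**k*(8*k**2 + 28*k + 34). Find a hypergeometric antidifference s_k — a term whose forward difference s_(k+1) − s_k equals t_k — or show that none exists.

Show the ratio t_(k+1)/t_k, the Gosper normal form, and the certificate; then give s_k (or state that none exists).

r(k) = 3*(-4*k**2 - 22*k - 35)/(4*k**2 + 14*k + 17) after simplifying.
Gosper form: A/B · C(k+1)/C(k) with A=-3, B=1, C=k**2 + 7*k/2 + 17/4.
Need (-3)·f(k+1) − (1)·f(k) = k**2 + 7*k/2 + 17/4.
deg f ≤ 2 (via 0,0,2).
Solve for f: f(k) = -(k**2 + 2*k + 2)/4 (degree 2 ≤ 2).
R(k) = B(k−1)·f(k)/C(k) = -(k**2 + 2*k + 2)/(4*k**2 + 14*k + 17); s_k = R·t_k = -2*(-3)**k*(k**2 + 2*k + 2).
Δs = (-3)**k*(8*k**2 + 28*k + 34), as required.

s_k = -2*(-3)**k*(k**2 + 2*k + 2)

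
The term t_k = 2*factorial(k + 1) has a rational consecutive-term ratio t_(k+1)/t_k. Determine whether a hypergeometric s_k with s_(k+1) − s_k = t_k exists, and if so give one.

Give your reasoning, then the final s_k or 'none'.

none — t_k is not Gosper-summable

Step 1: r(k) = k + 2.
Take A(k)=k + 2, B(k)=1, C(k)=1.
Key eq: (k + 2)·f(k+1) = (1)·f(k) + (1).
Bound: deg f ≤ -1.
deg f ≤ -1 is impossible — no certificate.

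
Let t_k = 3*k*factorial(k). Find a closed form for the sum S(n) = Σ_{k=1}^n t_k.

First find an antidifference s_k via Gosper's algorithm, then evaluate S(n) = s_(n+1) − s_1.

S(n) = 3*factorial(n + 1) - 3

Step 1: r(k) = (k + 1)**2/k.
Factor: A=k + 1; B=1; C=k.
f must satisfy (k + 1)·f(k+1) − (1)·f(k) = k.
d = 0 from the (1,0,1) case.
Match coefficients ⇒ f(k) = 1.
So s_k = (B(k−1)f/C)·t_k = (1/k)·t_k = 3*factorial(k).
Verify: 3*k*factorial(k) matches t_k.
Σ_(k=1)^n t_k = s_(n+1) − s_(1) = (3*factorial(n + 1)) − (3), i.e. 3*factorial(n + 1) - 3.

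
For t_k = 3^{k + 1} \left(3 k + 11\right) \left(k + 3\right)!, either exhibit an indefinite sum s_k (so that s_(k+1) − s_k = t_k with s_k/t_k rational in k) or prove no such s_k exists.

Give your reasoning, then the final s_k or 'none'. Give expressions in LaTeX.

s_k = 3^{k + 1} \left(k + 3\right)!

Step 1: r(k) = 3*(k + 4)*(3*k + 14)/(3*k + 11).
Normal form (A,B,C) = (3*k + 12, 1, k + 11/3).
Solve (3*k + 12)·f(k+1) − (1)·f(k) = k + 11/3.
From deg A=1, deg B=0, deg C=1: d=0.
Solving with deg f ≤ 0: f(k) = 1/3.
Certificate R = B(k−1)f/C = 1/(3*k + 11) gives s_k = 3**(k + 1)*factorial(k + 3).
Δs = 3**(k + 1)*(3*k + 11)*factorial(k + 3), as required.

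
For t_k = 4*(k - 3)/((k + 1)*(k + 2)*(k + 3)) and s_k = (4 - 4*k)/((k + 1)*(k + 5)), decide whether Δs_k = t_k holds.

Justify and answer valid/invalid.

s_(k+1) = -4*k/((k + 2)*(k + 6))
s_(k+1) − s_k = 4*(k**2 - k - 12)/(k**4 + 14*k**3 + 65*k**2 + 112*k + 60)
(s_(k+1) − s_k) − t_k = 24*(-k**2 - 2*k + 9)/(k**5 + 17*k**4 + 107*k**3 + 307*k**2 + 396*k + 180)

Invalid: residual 24*(-k**2 - 2*k + 9)/(k**5 + 17*k**4 + 107*k**3 + 307*k**2 + 396*k + 180) ≠ 0.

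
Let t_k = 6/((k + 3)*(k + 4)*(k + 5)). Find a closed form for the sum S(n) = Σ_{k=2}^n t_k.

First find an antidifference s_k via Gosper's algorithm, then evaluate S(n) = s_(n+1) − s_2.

S(n) = (n**2 + 9*n - 10)/(10*(n**2 + 9*n + 20))

Step 1: r(k) = (k + 3)/(k + 6).
Take A(k)=k + 3, B(k)=k + 6, C(k)=1.
Solve (k + 3)·f(k+1) − (k + 5)·f(k) = 1.
Degrees (1,1,0) ⇒ d ≤ 2.
Solving with deg f ≤ 2: f(k) = k*(k + 7)/24.
Certificate R = B(k−1)f/C = k*(k + 5)*(k + 7)/24 gives s_k = k*(k + 7)/(4*(k + 3)*(k + 4)).
s_(k+1) − s_k = 6/(k**3 + 12*k**2 + 47*k + 60) = t_k.
Telescope: S(n) = s_(n+1) − s_(2) = (n**2 + 9*n + 8)/(4*(n**2 + 9*n + 20)) − (3/20) = (n**2 + 9*n - 10)/(10*(n**2 + 9*n + 20)).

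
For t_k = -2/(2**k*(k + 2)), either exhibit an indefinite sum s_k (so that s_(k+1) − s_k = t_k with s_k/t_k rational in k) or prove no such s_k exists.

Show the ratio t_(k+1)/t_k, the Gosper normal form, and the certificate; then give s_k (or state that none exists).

none (Gosper's algorithm certifies no s_k)

The ratio is (k + 2)/(2*(k + 3)).
Factor: A=k/2 + 1; B=k + 3; C=1.
f must satisfy (k/2 + 1)·f(k+1) − (k + 2)·f(k) = 1.
Degrees (1,1,0) ⇒ d ≤ -1.
Negative degree bound (-1): no f exists, t_k not Gosper-summable.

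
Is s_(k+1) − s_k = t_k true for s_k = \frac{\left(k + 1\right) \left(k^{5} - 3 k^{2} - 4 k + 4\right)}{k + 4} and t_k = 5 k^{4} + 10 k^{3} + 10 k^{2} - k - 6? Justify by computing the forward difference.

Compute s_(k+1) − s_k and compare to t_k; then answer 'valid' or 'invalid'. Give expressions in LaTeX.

Invalid: residual \frac{6 \left(- 2 k^{5} - 15 k^{4} - 25 k^{3} - 21 k^{2} + 3 k + 14\right)}{k^{2} + 9 k + 20} ≠ 0.

s_(k+1) = -(k + 2)*(4*k - (k + 1)**5 + 3*(k + 1)**2)/(k + 5)
s_(k+1) − s_k = (5*k**6 + 43*k**5 + 110*k**4 + 139*k**3 + 59*k**2 - 56*k - 36)/(k**2 + 9*k + 20)
(s_(k+1) − s_k) − t_k = 6*(-2*k**5 - 15*k**4 - 25*k**3 - 21*k**2 + 3*k + 14)/(k**2 + 9*k + 20)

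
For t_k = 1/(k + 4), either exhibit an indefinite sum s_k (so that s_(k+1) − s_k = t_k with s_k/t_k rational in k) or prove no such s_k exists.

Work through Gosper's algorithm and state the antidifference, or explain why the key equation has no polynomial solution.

Ratio r(k) = (k + 4)/(k + 5).
Normal form (A,B,C) = (k + 4, k + 5, 1).
Need (k + 4)·f(k+1) − (k + 4)·f(k) = 1.
deg f ≤ 0 (via 1,1,0).
Write f(k) = c0. Then LHS − RHS = -1, requiring -1 = 0: contradictory. No certificate.

no hypergeometric antidifference exists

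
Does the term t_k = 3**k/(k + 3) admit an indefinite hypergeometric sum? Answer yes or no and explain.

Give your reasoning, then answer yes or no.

No. Not Gosper-summable.

Step 1: r(k) = 3*(k + 3)/(k + 4).
So A=3*k + 9 and B=k + 4, with C=1.
Need (3*k + 9)·f(k+1) − (k + 3)·f(k) = 1.
d = -1 from the (1,1,0) case.
Negative degree bound (-1): no f exists, t_k not Gosper-summable.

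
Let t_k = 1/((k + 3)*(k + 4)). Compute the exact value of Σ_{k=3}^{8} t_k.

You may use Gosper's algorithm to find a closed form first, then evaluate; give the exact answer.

Compute t_(k+1)/t_k: get (k + 3)/(k + 5).
So A=k + 3 and B=k + 5, with C=1.
Set up (k + 3)·f(k+1) − (k + 4)·f(k) − (1) = 0.
deg f ≤ 1 (via 1,1,0).
Coefficient equations give f(k) = k/3.
So s_k = (B(k−1)f/C)·t_k = (k*(k + 4)/3)·t_k = k/(3*(k + 3)).
s_(k+1) − s_k = 1/(k**2 + 7*k + 12) = t_k.
Evaluate s at k=9 and k=3: 1/4 and 1/6; difference 1/12.

Σ = 1/12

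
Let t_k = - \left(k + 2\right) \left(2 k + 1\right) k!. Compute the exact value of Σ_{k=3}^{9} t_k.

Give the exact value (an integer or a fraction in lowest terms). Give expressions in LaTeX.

t_(k+1)/t_k = (k + 1)*(k + 3)*(2*k + 3)/((k + 2)*(2*k + 1)).
So A=k + 1 and B=1, with C=k**2 + 5*k/2 + 1.
f must satisfy (k + 1)·f(k+1) − (1)·f(k) = k**2 + 5*k/2 + 1.
deg f ≤ 1 (via 1,0,2).
Match coefficients ⇒ f(k) = (2*k + 3)/2.
So s_k = (B(k−1)f/C)·t_k = ((2*k + 3)/((k + 2)*(2*k + 1)))·t_k = -(2*k + 3)*factorial(k).
Δs = -(k + 2)*(2*k + 1)*factorial(k), as required.
Σ_(k=3)^(9) t_k = s_(10) − s_(3) = -83462400 − (-54) = -83462346.

Σ = -83462346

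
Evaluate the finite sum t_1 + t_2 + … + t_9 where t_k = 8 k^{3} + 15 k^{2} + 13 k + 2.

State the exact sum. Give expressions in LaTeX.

Σ = 21078

Compute t_(k+1)/t_k: get (8*k**3 + 39*k**2 + 67*k + 38)/(8*k**3 + 15*k**2 + 13*k + 2).
Gosper form: A/B · C(k+1)/C(k) with A=1, B=1, C=k**3 + 15*k**2/8 + 13*k/8 + 1/4.
Key eq: (1)·f(k+1) = (1)·f(k) + (k**3 + 15*k**2/8 + 13*k/8 + 1/4).
d = 4 from the (0,0,3) case.
A polynomial solution: f(k) = k*(2*k**3 + k**2 + k - 2)/8.
Certificate R = B(k−1)f/C = k*(2*k**3 + k**2 + k - 2)/(8*k**3 + 15*k**2 + 13*k + 2) gives s_k = k*(2*k**3 + k**2 + k - 2).
Δs = 8*k**3 + 15*k**2 + 13*k + 2, as required.
Σ_(k=1)^(9) t_k = s_(10) − s_(1) = 21080 − (2) = 21078.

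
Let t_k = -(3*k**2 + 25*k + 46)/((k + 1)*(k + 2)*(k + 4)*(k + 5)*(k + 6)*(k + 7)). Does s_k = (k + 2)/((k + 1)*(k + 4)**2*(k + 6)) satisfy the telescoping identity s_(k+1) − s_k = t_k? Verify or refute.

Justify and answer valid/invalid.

s_(k+1) = (k + 3)/((k + 2)*(k + 5)**2*(k + 7))
s_(k+1) − s_k = (k + 3)/((k + 2)*(k + 5)**2*(k + 7)) - (k + 2)/((k + 1)*(k + 4)**2*(k + 6))
(s_(k+1) − s_k) − t_k = 2*(4*k**3 + 51*k**2 + 205*k + 254)/(k**8 + 34*k**7 + 492*k**6 + 3942*k**5 + 19023*k**4 + 56184*k**3 + 98084*k**2 + 91040*k + 33600)

Invalid: residual 2*(4*k**3 + 51*k**2 + 205*k + 254)/(k**8 + 34*k**7 + 492*k**6 + 3942*k**5 + 19023*k**4 + 56184*k**3 + 98084*k**2 + 91040*k + 33600) ≠ 0.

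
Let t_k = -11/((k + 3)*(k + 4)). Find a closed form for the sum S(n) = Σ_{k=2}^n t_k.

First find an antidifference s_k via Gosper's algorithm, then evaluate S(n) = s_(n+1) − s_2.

S(n) = 11*(1 - n)/(5*(n + 4))

r(k) = (k + 3)/(k + 5) after simplifying.
So A=k + 3 and B=k + 5, with C=1.
Need (k + 3)·f(k+1) − (k + 4)·f(k) = 1.
Degrees (1,1,0) ⇒ d ≤ 1.
Match coefficients ⇒ f(k) = k/3.
So s_k = (B(k−1)f/C)·t_k = (k*(k + 4)/3)·t_k = -11*k/(3*k + 9).
Verify: -11/(k**2 + 7*k + 12) matches t_k.
Σ_(k=2)^n t_k = s_(n+1) − s_(2) = (11*(-n - 1)/(3*(n + 4))) − (-22/15), i.e. 11*(1 - n)/(5*(n + 4)).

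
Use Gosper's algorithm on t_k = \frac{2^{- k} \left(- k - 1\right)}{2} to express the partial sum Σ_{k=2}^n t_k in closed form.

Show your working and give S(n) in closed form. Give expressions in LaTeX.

S(n) = 2^{- n - 1} \left(- 2^{n + 1} + n + 3\right)

The ratio is (k + 2)/(2*(k + 1)).
Normal form (A,B,C) = (1/2, 1, k + 1).
Set up (1/2)·f(k+1) − (1)·f(k) − (k + 1) = 0.
Bound: deg f ≤ 1.
Solve for f: f(k) = -2*(k + 2) (degree 1 ≤ 1).
Then R = B(k−1)f/C = -2*(k + 2)/(k + 1), so s_k = R(k)·t_k = (k + 2)/2**k.
Verify: (-k - 1)/(2*2**k) matches t_k.
Σ_(k=2)^n t_k = s_(n+1) − s_(2) = (2**(-n - 1)*(n + 3)) − (1), i.e. 2**(-n - 1)*(-2**(n + 1) + n + 3).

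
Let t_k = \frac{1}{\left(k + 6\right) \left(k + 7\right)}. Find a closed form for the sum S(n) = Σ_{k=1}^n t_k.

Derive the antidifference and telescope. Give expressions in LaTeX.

Step 1: r(k) = (k + 6)/(k + 8).
Gosper form: A/B · C(k+1)/C(k) with A=k + 6, B=k + 8, C=1.
Need (k + 6)·f(k+1) − (k + 7)·f(k) = 1.
d = 1 from the (1,1,0) case.
Coefficient equations give f(k) = k/6.
So s_k = (B(k−1)f/C)·t_k = (k*(k + 7)/6)·t_k = k/(6*(k + 6)).
Verify: 1/(k**2 + 13*k + 42) matches t_k.
Σ_(k=1)^n t_k = s_(n+1) − s_(1) = ((n + 1)/(6*(n + 7))) − (1/42), i.e. n/(7*(n + 7)).

S(n) = \frac{n}{7 \left(n + 7\right)}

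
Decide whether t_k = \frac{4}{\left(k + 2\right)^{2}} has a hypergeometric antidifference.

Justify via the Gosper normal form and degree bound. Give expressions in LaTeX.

Step 1: r(k) = (k + 2)**2/(k + 3)**2.
A = k**2 + 4*k + 4, B = k**2 + 6*k + 9, C = 1.
Key eq: (k**2 + 4*k + 4)·f(k+1) = (k**2 + 4*k + 4)·f(k) + (1).
From deg A=2, deg B=2, deg C=0: d=0.
f = c0 ⇒ A·f(k+1) − B(k−1)·f(k) − C = -1. The system {-1 = 0} is inconsistent; no antidifference.

No — key equation has no polynomial f.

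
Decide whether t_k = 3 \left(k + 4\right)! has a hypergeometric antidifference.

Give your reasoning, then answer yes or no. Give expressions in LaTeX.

t_(k+1)/t_k = k + 5.
Gosper form: A/B · C(k+1)/C(k) with A=k + 5, B=1, C=1.
f must satisfy (k + 5)·f(k+1) − (1)·f(k) = 1.
deg f ≤ -1 (via 1,0,0).
deg f ≤ -1 is impossible — no certificate.

No. Not Gosper-summable.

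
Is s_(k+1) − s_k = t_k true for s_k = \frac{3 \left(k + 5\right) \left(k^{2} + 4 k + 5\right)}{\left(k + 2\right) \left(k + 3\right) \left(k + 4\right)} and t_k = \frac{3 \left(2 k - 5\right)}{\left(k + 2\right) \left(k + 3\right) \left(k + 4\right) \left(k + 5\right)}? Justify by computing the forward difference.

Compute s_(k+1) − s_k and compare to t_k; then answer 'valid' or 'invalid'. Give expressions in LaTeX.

Valid: the claim telescopes to t_k.

s_(k+1) = 3*(k + 6)*(4*k + (k + 1)**2 + 9)/((k + 3)*(k + 4)*(k + 5))
s_(k+1) − s_k = 3*(2*k - 5)/(k**4 + 14*k**3 + 71*k**2 + 154*k + 120)
(s_(k+1) − s_k) − t_k = 0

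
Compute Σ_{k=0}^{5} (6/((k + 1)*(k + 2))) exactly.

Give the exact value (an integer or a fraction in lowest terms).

Σ = 36/7

Compute t_(k+1)/t_k: get (k + 1)/(k + 3).
Normal form (A,B,C) = (k + 1, k + 3, 1).
Need (k + 1)·f(k+1) − (k + 2)·f(k) = 1.
d = 1 from the (1,1,0) case.
A polynomial solution: f(k) = k.
Certificate R = B(k−1)f/C = k*(k + 2) gives s_k = 6*k/(k + 1).
Δs = 6/(k**2 + 3*k + 2), as required.
Sum = s_(6) − s_(0); s_(6) = 36/7, s_(0) = 0 ⇒ 36/7.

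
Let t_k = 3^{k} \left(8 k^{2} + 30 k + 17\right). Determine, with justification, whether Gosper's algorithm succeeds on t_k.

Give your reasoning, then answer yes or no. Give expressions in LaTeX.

The ratio is 3*(8*k**2 + 46*k + 55)/(8*k**2 + 30*k + 17).
Normal form (A,B,C) = (3, 1, k**2 + 15*k/4 + 17/8).
f must satisfy (3)·f(k+1) − (1)·f(k) = k**2 + 15*k/4 + 17/8.
From deg A=0, deg B=0, deg C=2: d=2.
Coefficient equations give f(k) = (4*k**2 + 3*k - 2)/8.
So s_k = (B(k−1)f/C)·t_k = ((4*k**2 + 3*k - 2)/(8*k**2 + 30*k + 17))·t_k = 3**k*(4*k**2 + 3*k - 2).
Δs = 3**k*(8*k**2 + 30*k + 17), as required.

Yes. s_k = 3^{k} \left(4 k^{2} + 3 k - 2\right).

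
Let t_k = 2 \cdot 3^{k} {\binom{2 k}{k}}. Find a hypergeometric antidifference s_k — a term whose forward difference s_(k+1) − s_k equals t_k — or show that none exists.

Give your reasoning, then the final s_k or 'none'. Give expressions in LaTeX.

Ratio r(k) = 6*(2*k + 1)/(k + 1).
Gosper form: A/B · C(k+1)/C(k) with A=12*k + 6, B=k + 1, C=1.
Solve (12*k + 6)·f(k+1) − (k)·f(k) = 1.
Degrees (1,1,0) ⇒ d ≤ -1.
Negative degree bound (-1): no f exists, t_k not Gosper-summable.

none — t_k is not Gosper-summable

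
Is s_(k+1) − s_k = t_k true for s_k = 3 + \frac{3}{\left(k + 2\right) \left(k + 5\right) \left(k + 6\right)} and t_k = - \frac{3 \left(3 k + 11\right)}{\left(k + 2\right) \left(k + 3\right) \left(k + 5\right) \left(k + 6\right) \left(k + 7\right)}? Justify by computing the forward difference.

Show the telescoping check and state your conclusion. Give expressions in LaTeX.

s_(k+1) = 3 + 3/((k + 3)*(k + 6)*(k + 7))
s_(k+1) − s_k = 3*(-3*k - 11)/(k**5 + 23*k**4 + 203*k**3 + 853*k**2 + 1692*k + 1260)
(s_(k+1) − s_k) − t_k = 0

valid; difference matches t_k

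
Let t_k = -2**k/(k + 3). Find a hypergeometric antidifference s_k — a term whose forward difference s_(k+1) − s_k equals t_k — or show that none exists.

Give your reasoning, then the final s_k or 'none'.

none — t_k is not Gosper-summable

Ratio r(k) = 2*(k + 3)/(k + 4).
Factor: A=2*k + 6; B=k + 4; C=1.
Need (2*k + 6)·f(k+1) − (k + 3)·f(k) = 1.
Bound: deg f ≤ -1.
deg f ≤ -1 is impossible — no certificate.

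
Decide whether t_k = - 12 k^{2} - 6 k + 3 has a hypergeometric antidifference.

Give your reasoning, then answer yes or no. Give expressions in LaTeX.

The ratio is (4*k**2 + 10*k + 5)/(4*k**2 + 2*k - 1).
Take A(k)=1, B(k)=1, C(k)=k**2 + k/2 - 1/4.
Key eq: (1)·f(k+1) = (1)·f(k) + (k**2 + k/2 - 1/4).
d = 3 from the (0,0,2) case.
Coefficient equations give f(k) = k*(4*k**2 - 3*k - 4)/12.
Certificate R = B(k−1)f/C = k*(4*k**2 - 3*k - 4)/(3*(4*k**2 + 2*k - 1)) gives s_k = k*(-4*k**2 + 3*k + 4).
s_(k+1) − s_k = -12*k**2 - 6*k + 3 = t_k.

Yes. s_k = k \left(- 4 k^{2} + 3 k + 4\right).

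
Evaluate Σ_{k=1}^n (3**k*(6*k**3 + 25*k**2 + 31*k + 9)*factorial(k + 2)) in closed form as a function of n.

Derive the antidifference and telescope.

t_(k+1)/t_k = 3*(6*k**4 + 61*k**3 + 228*k**2 + 368*k + 213)/(6*k**3 + 25*k**2 + 31*k + 9).
A = 3*k + 9, B = 1, C = k**3 + 25*k**2/6 + 31*k/6 + 3/2.
Need (3*k + 9)·f(k+1) − (1)·f(k) = k**3 + 25*k**2/6 + 31*k/6 + 3/2.
d = 2 from the (1,0,3) case.
Coefficient equations give f(k) = k*(2*k - 1)/6.
Certificate R = B(k−1)f/C = k*(2*k - 1)/(6*k**3 + 25*k**2 + 31*k + 9) gives s_k = 3**k*k*(2*k - 1)*factorial(k + 2).
s_(k+1) − s_k = 3**k*(6*k**3 + 25*k**2 + 31*k + 9)*factorial(k + 2) = t_k.
Telescope: S(n) = s_(n+1) − s_(1) = 3**(n + 1)*(n + 1)*(2*n + 1)*factorial(n + 3) − (18) = 6*3**n*n**2*factorial(n + 3) + 9*3**n*n*factorial(n + 3) + 3*3**n*factorial(n + 3) - 18.

S(n) = 6*3**n*n**2*factorial(n + 3) + 9*3**n*n*factorial(n + 3) + 3*3**n*factorial(n + 3) - 18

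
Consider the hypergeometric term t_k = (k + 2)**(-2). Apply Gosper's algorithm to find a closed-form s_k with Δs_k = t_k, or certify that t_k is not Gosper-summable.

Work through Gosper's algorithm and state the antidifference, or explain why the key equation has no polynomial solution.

Compute t_(k+1)/t_k: get (k + 2)**2/(k + 3)**2.
A = k**2 + 4*k + 4, B = k**2 + 6*k + 9, C = 1.
Need (k**2 + 4*k + 4)·f(k+1) − (k**2 + 4*k + 4)·f(k) = 1.
Bound: deg f ≤ 0.
Put f(k) = c0: A·f(k+1) − B(k−1)·f(k) − C = -1; need -1 = 0 — inconsistent ⇒ no f, not summable.

no hypergeometric antidifference exists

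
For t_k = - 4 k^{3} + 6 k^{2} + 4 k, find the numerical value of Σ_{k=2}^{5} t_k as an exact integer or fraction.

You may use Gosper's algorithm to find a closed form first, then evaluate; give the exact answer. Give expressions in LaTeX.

Σ = -516

Step 1: r(k) = (2*k**3 + 3*k**2 - 2*k - 3)/(k*(2*k**2 - 3*k - 2)).
A = 1, B = 1, C = k**3 - 3*k**2/2 - k.
Key eq: (1)·f(k+1) = (1)·f(k) + (k**3 - 3*k**2/2 - k).
deg f ≤ 4 (via 0,0,3).
Coefficient equations give f(k) = k*(k - 1)*(k**2 - 3*k - 1)/4.
Then R = B(k−1)f/C = (k - 1)*(k**2 - 3*k - 1)/(2*(k - 2)*(2*k + 1)), so s_k = R(k)·t_k = k*(-k**3 + 4*k**2 - 2*k - 1).
s_(k+1) − s_k = 2*k*(-2*k**2 + 3*k + 2) = t_k.
Sum = s_(6) − s_(2); s_(6) = -510, s_(2) = 6 ⇒ -516.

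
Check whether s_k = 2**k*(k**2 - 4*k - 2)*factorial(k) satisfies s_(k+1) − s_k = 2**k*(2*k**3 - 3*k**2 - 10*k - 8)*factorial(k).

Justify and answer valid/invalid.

valid (s_(k+1) − s_k reduces to t_k)

s_(k+1) = 2**(k + 1)*(k**2 - 2*k - 5)*factorial(k + 1)
s_(k+1) − s_k = 2**k*(2*k**3 - 3*k**2 - 10*k - 8)*factorial(k)
(s_(k+1) − s_k) − t_k = 0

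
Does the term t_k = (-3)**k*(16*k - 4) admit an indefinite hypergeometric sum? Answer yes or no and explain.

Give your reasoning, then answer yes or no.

t_(k+1)/t_k = 3*(-4*k - 3)/(4*k - 1).
So A=-3 and B=1, with C=k - 1/4.
Key eq: (-3)·f(k+1) = (1)·f(k) + (k - 1/4).
From deg A=0, deg B=0, deg C=1: d=1.
A polynomial solution: f(k) = -(k - 1)/4.
Certificate R = B(k−1)f/C = -(k - 1)/(4*k - 1) gives s_k = 4*(-3)**k*(1 - k).
Δs = (-3)**k*(16*k - 4), as required.

Yes. s_k = 4*(-3)**k*(1 - k).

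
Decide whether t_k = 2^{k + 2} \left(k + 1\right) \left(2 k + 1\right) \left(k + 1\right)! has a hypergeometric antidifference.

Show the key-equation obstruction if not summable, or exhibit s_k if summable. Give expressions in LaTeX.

Compute t_(k+1)/t_k: get (k + 2)**2*(4*k + 6)/((k + 1)*(2*k + 1)).
Gosper form: A/B · C(k+1)/C(k) with A=2*k + 4, B=1, C=k**2 + 3*k/2 + 1/2.
Need (2*k + 4)·f(k+1) − (1)·f(k) = k**2 + 3*k/2 + 1/2.
Degrees (1,0,2) ⇒ d ≤ 1.
Solve for f: f(k) = (k - 1)/2 (degree 1 ≤ 1).
So s_k = (B(k−1)f/C)·t_k = ((k - 1)/((k + 1)*(2*k + 1)))·t_k = 2**(k + 2)*(k - 1)*factorial(k + 1).
s_(k+1) − s_k = 2**(k + 2)*(k + 1)*(2*k + 1)*factorial(k + 1) = t_k.

Yes. s_k = 2^{k + 2} \left(k - 1\right) \left(k + 1\right)!.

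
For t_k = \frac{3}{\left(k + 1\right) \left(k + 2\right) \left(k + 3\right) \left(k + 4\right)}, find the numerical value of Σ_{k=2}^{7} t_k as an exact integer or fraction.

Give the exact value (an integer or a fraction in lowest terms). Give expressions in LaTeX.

Ratio r(k) = (k + 1)/(k + 5).
Factor: A=k + 1; B=k + 5; C=1.
f must satisfy (k + 1)·f(k+1) − (k + 4)·f(k) = 1.
Degrees (1,1,0) ⇒ d ≤ 3.
Coefficient equations give f(k) = k*(k**2 + 6*k + 11)/18.
Then R = B(k−1)f/C = k*(k + 4)*(k**2 + 6*k + 11)/18, so s_k = R(k)·t_k = k*(k**2 + 6*k + 11)/(6*(k + 1)*(k + 2)*(k + 3)).
Δs = 3/(k**4 + 10*k**3 + 35*k**2 + 50*k + 24), as required.
Telescoping: Σ = s_(8) − s_(2) = 82/495 − (3/20) = 31/1980.

Σ = 31/1980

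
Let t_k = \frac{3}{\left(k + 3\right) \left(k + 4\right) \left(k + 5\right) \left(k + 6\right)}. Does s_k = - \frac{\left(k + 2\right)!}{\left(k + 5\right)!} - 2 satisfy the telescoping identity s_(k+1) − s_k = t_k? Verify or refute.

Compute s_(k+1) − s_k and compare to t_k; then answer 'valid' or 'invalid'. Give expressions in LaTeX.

s_(k+1) = -factorial(k + 3)/factorial(k + 6) - 2
s_(k+1) − s_k = 3/((k + 3)*(k + 4)*(k + 5)*(k + 6))
(s_(k+1) − s_k) − t_k = 0

valid; difference matches t_k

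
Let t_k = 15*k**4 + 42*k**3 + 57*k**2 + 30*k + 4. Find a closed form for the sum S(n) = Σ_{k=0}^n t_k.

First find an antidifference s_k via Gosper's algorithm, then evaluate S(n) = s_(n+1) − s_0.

S(n) = 3*n**5 + 18*n**4 + 45*n**3 + 54*n**2 + 28*n + 4

Ratio r(k) = (15*k**4 + 102*k**3 + 273*k**2 + 330*k + 148)/(15*k**4 + 42*k**3 + 57*k**2 + 30*k + 4).
So A=1 and B=1, with C=k**4 + 14*k**3/5 + 19*k**2/5 + 2*k + 4/15.
Set up (1)·f(k+1) − (1)·f(k) − (k**4 + 14*k**3/5 + 19*k**2/5 + 2*k + 4/15) = 0.
deg f ≤ 5 (via 0,0,4).
Solving with deg f ≤ 5: f(k) = k*(3*k**4 + 3*k**3 + 3*k**2 - 3*k - 2)/15.
R(k) = B(k−1)·f(k)/C(k) = k*(3*k**4 + 3*k**3 + 3*k**2 - 3*k - 2)/(15*k**4 + 42*k**3 + 57*k**2 + 30*k + 4); s_k = R·t_k = k*(3*k**4 + 3*k**3 + 3*k**2 - 3*k - 2).
s_(k+1) − s_k = 15*k**4 + 42*k**3 + 57*k**2 + 30*k + 4 = t_k.
s_(n+1) = 3*n**5 + 18*n**4 + 45*n**3 + 54*n**2 + 28*n + 4 and s_(0) = 0, so S(n) = 3*n**5 + 18*n**4 + 45*n**3 + 54*n**2 + 28*n + 4.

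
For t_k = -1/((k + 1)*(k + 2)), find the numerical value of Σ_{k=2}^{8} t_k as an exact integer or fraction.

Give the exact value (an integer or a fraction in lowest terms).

r(k) = (k + 1)/(k + 3) after simplifying.
A = k + 1, B = k + 3, C = 1.
Need (k + 1)·f(k+1) − (k + 2)·f(k) = 1.
d = 1 from the (1,1,0) case.
Solve for f: f(k) = k (degree 1 ≤ 1).
Certificate R = B(k−1)f/C = k*(k + 2) gives s_k = -k/(k + 1).
s_(k+1) − s_k = -1/(k**2 + 3*k + 2) = t_k.
Σ_(k=2)^(8) t_k = s_(9) − s_(2) = -9/10 − (-2/3) = -7/30.

Σ = -7/30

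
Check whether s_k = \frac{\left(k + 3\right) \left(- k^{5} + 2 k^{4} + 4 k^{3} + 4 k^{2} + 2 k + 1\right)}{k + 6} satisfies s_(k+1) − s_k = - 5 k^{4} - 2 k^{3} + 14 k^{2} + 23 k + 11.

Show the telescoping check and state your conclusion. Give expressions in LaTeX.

Invalid: residual \frac{3 \left(4 k^{5} + 34 k^{4} + 2 k^{3} - 103 k^{2} - 147 k - 65\right)}{k^{2} + 13 k + 42} ≠ 0.

s_(k+1) = (-k**6 - 7*k**5 - 10*k**4 + 26*k**3 + 97*k**2 + 112*k + 48)/(k + 7)
s_(k+1) − s_k = (-5*k**6 - 55*k**5 - 120*k**4 + 127*k**3 + 589*k**2 + 668*k + 267)/(k**2 + 13*k + 42)
(s_(k+1) − s_k) − t_k = 3*(4*k**5 + 34*k**4 + 2*k**3 - 103*k**2 - 147*k - 65)/(k**2 + 13*k + 42)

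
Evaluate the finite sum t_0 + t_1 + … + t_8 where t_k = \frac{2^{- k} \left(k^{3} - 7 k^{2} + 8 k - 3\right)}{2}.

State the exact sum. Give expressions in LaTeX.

Compute t_(k+1)/t_k: get (k**3 - 4*k**2 - 3*k - 1)/(2*(k**3 - 7*k**2 + 8*k - 3)).
Take A(k)=1/2, B(k)=1, C(k)=k**3 - 7*k**2 + 8*k - 3.
Key eq: (1/2)·f(k+1) = (1)·f(k) + (k**3 - 7*k**2 + 8*k - 3).
From deg A=0, deg B=0, deg C=3: d=3.
A polynomial solution: f(k) = -2*(k**3 - 4*k**2 + 3*k - 3).
Then R = B(k−1)f/C = -2*(k**3 - 4*k**2 + 3*k - 3)/(k**3 - 7*k**2 + 8*k - 3), so s_k = R(k)·t_k = (-k**3 + 4*k**2 - 3*k + 3)/2**k.
Check: Δs_k = (k**3 - 7*k**2 + 8*k - 3)/(2*2**k). ✓
Evaluate s at k=9 and k=0: -429/512 and 3; difference -1965/512.

Σ = -1965/512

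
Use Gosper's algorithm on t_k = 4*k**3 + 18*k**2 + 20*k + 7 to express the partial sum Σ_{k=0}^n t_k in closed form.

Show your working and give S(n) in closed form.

The ratio is (4*k**3 + 30*k**2 + 68*k + 49)/(4*k**3 + 18*k**2 + 20*k + 7).
Normal form (A,B,C) = (1, 1, k**3 + 9*k**2/2 + 5*k + 7/4).
Set up (1)·f(k+1) − (1)·f(k) − (k**3 + 9*k**2/2 + 5*k + 7/4) = 0.
d = 4 from the (0,0,3) case.
Solve for f: f(k) = k**2*(k**2 + 4*k + 2)/4 (degree 4 ≤ 4).
Get s_k = R·t_k = k**2*(k**2 + 4*k + 2) with R(k) = B(k−1)f(k)/C(k) = k**2*(k**2 + 4*k + 2)/(4*k**3 + 18*k**2 + 20*k + 7).
Δs = 4*k**3 + 18*k**2 + 20*k + 7, as required.
Σ_(k=0)^n t_k = s_(n+1) − s_(0) = (n**4 + 8*n**3 + 20*n**2 + 20*n + 7) − (0), i.e. n**4 + 8*n**3 + 20*n**2 + 20*n + 7.

S(n) = n**4 + 8*n**3 + 20*n**2 + 20*n + 7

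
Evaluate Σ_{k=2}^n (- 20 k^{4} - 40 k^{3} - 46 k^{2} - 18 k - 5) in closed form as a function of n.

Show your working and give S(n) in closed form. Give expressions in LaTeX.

r(k) = (20*k**4 + 120*k**3 + 286*k**2 + 310*k + 129)/(20*k**4 + 40*k**3 + 46*k**2 + 18*k + 5) after simplifying.
Gosper form: A/B · C(k+1)/C(k) with A=1, B=1, C=k**4 + 2*k**3 + 23*k**2/10 + 9*k/10 + 1/4.
Key eq: (1)·f(k+1) = (1)·f(k) + (k**4 + 2*k**3 + 23*k**2/10 + 9*k/10 + 1/4).
From deg A=0, deg B=0, deg C=4: d=5.
Solving with deg f ≤ 5: f(k) = k*(4*k**4 + 2*k**2 - 4*k + 3)/20.
So s_k = (B(k−1)f/C)·t_k = (k*(4*k**4 + 2*k**2 - 4*k + 3)/(20*k**4 + 40*k**3 + 46*k**2 + 18*k + 5))·t_k = k*(-4*k**4 - 2*k**2 + 4*k - 3).
s_(k+1) − s_k = -20*k**4 - 40*k**3 - 46*k**2 - 18*k - 5 = t_k.
Evaluate: s_(n+1) = -4*n**5 - 20*n**4 - 42*n**3 - 42*n**2 - 21*n - 5; subtract s_(2) = -134 ⇒ S(n) = -4*n**5 - 20*n**4 - 42*n**3 - 42*n**2 - 21*n + 129.

S(n) = - 4 n^{5} - 20 n^{4} - 42 n^{3} - 42 n^{2} - 21 n + 129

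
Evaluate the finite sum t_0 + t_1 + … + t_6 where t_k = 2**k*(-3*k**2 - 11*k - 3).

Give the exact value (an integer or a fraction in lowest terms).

Compute t_(k+1)/t_k: get 2*(3*k**2 + 17*k + 17)/(3*k**2 + 11*k + 3).
Gosper form: A/B · C(k+1)/C(k) with A=2, B=1, C=k**2 + 11*k/3 + 1.
Solve (2)·f(k+1) − (1)·f(k) = k**2 + 11*k/3 + 1.
Bound: deg f ≤ 2.
Solving with deg f ≤ 2: f(k) = (3*k**2 - k - 1)/3.
Then R = B(k−1)f/C = (3*k**2 - k - 1)/(3*k**2 + 11*k + 3), so s_k = R(k)·t_k = 2**k*(-3*k**2 + k + 1).
Check: Δs_k = 2**k*(-3*k**2 - 11*k - 3). ✓
Evaluate s at k=7 and k=0: -17792 and 1; difference -17793.

Σ = -17793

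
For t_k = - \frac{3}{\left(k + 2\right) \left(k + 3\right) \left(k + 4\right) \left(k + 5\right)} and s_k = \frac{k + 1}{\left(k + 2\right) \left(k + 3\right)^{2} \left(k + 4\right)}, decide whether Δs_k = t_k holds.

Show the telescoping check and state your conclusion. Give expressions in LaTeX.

s_(k+1) = (k + 2)/((k + 3)*(k + 4)**2*(k + 5))
s_(k+1) − s_k = (-(k + 1)*(k + 4)*(k + 5) + (k + 2)**2*(k + 3))/((k + 2)*(k + 3)**2*(k + 4)**2*(k + 5))
(s_(k+1) − s_k) − t_k = 4*(2*k + 7)/(k**6 + 21*k**5 + 181*k**4 + 819*k**3 + 2050*k**2 + 2688*k + 1440)

Invalid: residual \frac{4 \left(2 k + 7\right)}{k^{6} + 21 k^{5} + 181 k^{4} + 819 k^{3} + 2050 k^{2} + 2688 k + 1440} ≠ 0.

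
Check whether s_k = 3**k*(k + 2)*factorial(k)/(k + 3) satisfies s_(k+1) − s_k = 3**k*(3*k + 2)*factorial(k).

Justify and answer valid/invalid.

Invalid: residual -3**k*(3*k**2 + 11*k + 5)*factorial(k)/((k + 3)*(k + 4)) ≠ 0.

s_(k+1) = 3**(k + 1)*(k + 3)*factorial(k + 1)/(k + 4)
s_(k+1) − s_k = 3**k*(3*k**3 + 20*k**2 + 39*k + 19)*factorial(k)/((k + 3)*(k + 4))
(s_(k+1) − s_k) − t_k = -3**k*(3*k**2 + 11*k + 5)*factorial(k)/((k + 3)*(k + 4))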